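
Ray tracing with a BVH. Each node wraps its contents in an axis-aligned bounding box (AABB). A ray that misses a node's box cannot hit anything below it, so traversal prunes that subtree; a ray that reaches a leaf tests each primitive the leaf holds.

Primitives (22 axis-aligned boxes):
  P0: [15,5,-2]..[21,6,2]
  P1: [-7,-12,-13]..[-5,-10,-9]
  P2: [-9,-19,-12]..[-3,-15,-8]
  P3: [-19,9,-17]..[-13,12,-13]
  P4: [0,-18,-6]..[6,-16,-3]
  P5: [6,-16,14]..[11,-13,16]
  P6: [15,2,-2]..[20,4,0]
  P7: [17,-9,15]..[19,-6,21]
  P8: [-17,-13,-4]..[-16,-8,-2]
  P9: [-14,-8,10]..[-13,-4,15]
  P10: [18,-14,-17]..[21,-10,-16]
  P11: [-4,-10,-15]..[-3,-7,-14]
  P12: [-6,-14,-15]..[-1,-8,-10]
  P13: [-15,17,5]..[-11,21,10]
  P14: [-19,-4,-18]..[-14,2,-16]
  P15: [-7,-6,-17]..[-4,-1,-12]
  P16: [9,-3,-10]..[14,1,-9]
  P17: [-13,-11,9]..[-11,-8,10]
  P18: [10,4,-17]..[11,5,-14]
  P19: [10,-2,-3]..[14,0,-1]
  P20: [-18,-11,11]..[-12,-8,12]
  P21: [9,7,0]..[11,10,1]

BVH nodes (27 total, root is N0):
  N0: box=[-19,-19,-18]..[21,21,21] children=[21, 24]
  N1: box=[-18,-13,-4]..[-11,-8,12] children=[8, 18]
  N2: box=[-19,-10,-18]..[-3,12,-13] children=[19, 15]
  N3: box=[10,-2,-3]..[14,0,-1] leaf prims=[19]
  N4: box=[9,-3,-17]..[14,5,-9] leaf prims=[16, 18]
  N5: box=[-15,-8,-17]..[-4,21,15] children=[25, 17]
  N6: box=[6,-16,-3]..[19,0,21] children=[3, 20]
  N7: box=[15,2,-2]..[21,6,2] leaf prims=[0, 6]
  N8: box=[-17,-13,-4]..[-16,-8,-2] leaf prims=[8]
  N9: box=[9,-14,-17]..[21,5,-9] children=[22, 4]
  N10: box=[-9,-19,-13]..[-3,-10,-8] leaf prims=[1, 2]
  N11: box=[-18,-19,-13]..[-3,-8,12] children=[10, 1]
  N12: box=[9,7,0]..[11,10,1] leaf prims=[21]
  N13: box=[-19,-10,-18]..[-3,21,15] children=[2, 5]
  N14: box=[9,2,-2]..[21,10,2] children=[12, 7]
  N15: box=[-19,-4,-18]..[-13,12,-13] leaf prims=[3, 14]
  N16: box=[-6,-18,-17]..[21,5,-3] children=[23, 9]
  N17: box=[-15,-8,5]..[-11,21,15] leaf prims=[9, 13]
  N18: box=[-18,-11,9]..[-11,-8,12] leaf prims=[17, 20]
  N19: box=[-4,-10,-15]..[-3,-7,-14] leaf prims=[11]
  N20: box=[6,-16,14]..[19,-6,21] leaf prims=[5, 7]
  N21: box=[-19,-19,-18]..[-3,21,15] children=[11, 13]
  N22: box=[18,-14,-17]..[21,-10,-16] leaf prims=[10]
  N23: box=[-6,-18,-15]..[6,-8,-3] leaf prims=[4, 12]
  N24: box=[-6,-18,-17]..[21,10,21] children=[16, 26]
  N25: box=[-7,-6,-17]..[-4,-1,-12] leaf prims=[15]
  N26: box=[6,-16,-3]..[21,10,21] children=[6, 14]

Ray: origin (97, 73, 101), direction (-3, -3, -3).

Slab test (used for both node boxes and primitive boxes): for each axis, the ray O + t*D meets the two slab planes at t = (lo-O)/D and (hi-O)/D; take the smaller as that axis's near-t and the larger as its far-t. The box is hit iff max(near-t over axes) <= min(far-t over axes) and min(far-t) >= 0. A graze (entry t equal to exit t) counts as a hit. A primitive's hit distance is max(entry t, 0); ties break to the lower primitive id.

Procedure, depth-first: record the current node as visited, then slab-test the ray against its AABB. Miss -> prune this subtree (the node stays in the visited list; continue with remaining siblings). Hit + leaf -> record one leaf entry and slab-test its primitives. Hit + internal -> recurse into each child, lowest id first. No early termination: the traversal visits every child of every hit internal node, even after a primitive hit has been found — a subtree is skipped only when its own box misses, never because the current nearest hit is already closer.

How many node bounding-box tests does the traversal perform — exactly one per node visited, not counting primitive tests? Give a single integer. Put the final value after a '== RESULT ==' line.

Traverse from the root:
N0 x:[76/3,116/3] y:[52/3,92/3] z:[80/3,119/3] -> hit [80/3,92/3], descend [21, 24]
  N21 x:[100/3,116/3] y:[52/3,92/3] z:[86/3,119/3] -> miss, prune
  N24 x:[76/3,103/3] y:[21,91/3] z:[80/3,118/3] -> hit [80/3,91/3], descend [16, 26]
    N16 x:[76/3,103/3] y:[68/3,91/3] z:[104/3,118/3] -> miss, prune
    N26 x:[76/3,91/3] y:[21,89/3] z:[80/3,104/3] -> hit [80/3,89/3], descend [6, 14]
      N6 x:[26,91/3] y:[73/3,89/3] z:[80/3,104/3] -> hit [80/3,89/3], descend [3, 20]
        N3 x:[83/3,29] y:[73/3,25] z:[34,104/3] -> miss, prune
        N20 x:[26,91/3] y:[79/3,89/3] z:[80/3,29] -> hit [80/3,29] leaf, test {P5@t=86/3, P7@t=80/3}
      N14 x:[76/3,88/3] y:[21,71/3] z:[33,103/3] -> miss, prune

order=[0, 21, 24, 16, 26, 6, 3, 20, 14]  |boxes|=9  |leaves|=1  hit=P7

== RESULT ==
9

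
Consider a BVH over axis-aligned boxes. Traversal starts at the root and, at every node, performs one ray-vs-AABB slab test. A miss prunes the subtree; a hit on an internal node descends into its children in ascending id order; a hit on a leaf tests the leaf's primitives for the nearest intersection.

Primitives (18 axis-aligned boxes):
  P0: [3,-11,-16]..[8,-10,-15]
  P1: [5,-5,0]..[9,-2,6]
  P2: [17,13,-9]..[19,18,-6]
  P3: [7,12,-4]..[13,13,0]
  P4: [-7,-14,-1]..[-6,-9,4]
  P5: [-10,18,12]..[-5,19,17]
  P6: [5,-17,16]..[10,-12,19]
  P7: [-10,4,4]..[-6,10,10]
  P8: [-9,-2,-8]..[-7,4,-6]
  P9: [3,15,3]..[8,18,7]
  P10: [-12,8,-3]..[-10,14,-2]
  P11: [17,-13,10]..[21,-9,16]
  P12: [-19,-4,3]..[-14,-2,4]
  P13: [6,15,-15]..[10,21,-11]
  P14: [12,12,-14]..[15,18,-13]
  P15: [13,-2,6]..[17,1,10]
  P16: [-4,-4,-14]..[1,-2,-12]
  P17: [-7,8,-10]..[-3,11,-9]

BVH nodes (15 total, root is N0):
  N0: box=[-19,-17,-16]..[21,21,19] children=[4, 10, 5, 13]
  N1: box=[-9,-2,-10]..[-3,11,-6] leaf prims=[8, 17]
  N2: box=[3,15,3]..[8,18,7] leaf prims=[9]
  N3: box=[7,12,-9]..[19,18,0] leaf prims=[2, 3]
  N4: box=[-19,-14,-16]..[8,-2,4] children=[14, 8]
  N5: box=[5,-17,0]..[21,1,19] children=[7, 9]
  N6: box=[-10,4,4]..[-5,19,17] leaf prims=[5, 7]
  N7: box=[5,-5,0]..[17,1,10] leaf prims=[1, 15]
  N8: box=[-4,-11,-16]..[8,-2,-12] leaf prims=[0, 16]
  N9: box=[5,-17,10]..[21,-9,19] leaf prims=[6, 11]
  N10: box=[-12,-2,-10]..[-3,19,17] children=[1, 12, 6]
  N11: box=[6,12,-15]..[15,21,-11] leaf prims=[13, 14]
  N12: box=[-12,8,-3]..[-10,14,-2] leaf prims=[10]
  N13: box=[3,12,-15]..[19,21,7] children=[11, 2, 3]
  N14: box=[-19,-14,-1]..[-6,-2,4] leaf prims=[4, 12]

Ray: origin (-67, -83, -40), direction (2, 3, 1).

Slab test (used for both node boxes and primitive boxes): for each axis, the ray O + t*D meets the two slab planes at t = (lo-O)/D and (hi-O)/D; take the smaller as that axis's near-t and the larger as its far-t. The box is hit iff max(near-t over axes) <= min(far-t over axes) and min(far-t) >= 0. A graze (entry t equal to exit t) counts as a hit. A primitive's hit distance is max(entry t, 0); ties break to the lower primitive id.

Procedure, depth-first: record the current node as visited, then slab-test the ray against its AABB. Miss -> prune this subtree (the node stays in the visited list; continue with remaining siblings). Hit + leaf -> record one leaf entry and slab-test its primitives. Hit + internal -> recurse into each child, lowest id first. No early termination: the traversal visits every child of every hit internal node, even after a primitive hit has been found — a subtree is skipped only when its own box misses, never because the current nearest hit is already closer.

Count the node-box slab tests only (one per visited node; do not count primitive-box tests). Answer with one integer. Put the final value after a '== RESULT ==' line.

Traverse from the root:
N0 x:[24,44] y:[22,104/3] z:[24,59] -> hit [24,104/3], descend [4, 5, 10, 13]
  N4 x:[24,75/2] y:[23,27] z:[24,44] -> hit [24,27], descend [8, 14]
    N8 x:[63/2,75/2] y:[24,27] z:[24,28] -> miss, prune
    N14 x:[24,61/2] y:[23,27] z:[39,44] -> miss, prune
  N5 x:[36,44] y:[22,28] z:[40,59] -> miss, prune
  N10 x:[55/2,32] y:[27,34] z:[30,57] -> hit [30,32], descend [1, 6, 12]
    N1 x:[29,32] y:[27,94/3] z:[30,34] -> hit [30,94/3] leaf, test {P8(miss), P17@t=91/3}
    N6 x:[57/2,31] y:[29,34] z:[44,57] -> miss, prune
    N12 x:[55/2,57/2] y:[91/3,97/3] z:[37,38] -> miss, prune
  N13 x:[35,43] y:[95/3,104/3] z:[25,47] -> miss, prune

order=[0, 4, 8, 14, 5, 10, 1, 6, 12, 13]  |boxes|=10  |leaves|=1  hit=P17

== RESULT ==
10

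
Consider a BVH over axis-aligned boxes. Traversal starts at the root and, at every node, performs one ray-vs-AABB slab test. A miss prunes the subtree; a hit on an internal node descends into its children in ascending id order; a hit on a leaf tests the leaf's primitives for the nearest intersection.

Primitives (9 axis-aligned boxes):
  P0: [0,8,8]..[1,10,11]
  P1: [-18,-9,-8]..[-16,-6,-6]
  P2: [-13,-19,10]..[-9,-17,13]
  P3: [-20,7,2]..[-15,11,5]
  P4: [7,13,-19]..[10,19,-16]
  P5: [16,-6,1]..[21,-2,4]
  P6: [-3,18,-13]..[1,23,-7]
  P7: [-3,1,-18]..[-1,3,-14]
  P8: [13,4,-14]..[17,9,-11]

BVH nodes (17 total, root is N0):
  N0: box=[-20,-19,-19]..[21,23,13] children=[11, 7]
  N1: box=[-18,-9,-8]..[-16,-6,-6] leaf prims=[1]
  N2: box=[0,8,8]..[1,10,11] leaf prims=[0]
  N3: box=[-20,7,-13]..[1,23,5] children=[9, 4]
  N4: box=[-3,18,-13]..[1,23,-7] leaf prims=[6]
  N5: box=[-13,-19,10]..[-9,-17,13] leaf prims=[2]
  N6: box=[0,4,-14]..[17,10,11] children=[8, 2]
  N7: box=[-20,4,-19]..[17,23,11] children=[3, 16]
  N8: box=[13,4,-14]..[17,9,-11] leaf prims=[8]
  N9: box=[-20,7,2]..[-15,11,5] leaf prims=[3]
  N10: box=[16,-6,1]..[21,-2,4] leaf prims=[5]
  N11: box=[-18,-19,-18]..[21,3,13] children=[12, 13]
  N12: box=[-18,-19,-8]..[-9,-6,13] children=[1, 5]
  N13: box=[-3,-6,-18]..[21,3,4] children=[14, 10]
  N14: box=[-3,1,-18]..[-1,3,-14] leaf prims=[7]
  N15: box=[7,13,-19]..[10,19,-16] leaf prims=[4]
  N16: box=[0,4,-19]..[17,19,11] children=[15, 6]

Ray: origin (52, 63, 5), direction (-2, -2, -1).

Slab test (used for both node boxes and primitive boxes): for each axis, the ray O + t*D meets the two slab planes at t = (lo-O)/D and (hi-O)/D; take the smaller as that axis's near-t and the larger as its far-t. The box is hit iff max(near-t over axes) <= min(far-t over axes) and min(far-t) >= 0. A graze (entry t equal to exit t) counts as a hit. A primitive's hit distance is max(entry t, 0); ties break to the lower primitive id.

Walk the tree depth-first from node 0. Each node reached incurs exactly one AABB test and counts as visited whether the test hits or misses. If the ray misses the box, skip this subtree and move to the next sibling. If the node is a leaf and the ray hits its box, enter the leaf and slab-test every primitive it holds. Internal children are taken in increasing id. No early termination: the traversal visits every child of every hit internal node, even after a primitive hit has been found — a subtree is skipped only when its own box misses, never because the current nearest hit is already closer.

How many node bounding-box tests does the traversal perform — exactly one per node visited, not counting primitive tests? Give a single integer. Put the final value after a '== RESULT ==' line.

Traverse from the root:
N0 x:[31/2,36] y:[20,41] z:[-8,24] -> hit [20,24], descend [7, 11]
  N7 x:[35/2,36] y:[20,59/2] z:[-6,24] -> hit [20,24], descend [3, 16]
    N3 x:[51/2,36] y:[20,28] z:[0,18] -> miss, prune
    N16 x:[35/2,26] y:[22,59/2] z:[-6,24] -> hit [22,24], descend [6, 15]
      N6 x:[35/2,26] y:[53/2,59/2] z:[-6,19] -> miss, prune
      N15 x:[21,45/2] y:[22,25] z:[21,24] -> hit [22,45/2] leaf, test {P4@t=22}
  N11 x:[31/2,35] y:[30,41] z:[-8,23] -> miss, prune

7 AABB tests over nodes [0, 7, 3, 16, 6, 15, 11]; 1 leaf entered; closest P4.

== RESULT ==
7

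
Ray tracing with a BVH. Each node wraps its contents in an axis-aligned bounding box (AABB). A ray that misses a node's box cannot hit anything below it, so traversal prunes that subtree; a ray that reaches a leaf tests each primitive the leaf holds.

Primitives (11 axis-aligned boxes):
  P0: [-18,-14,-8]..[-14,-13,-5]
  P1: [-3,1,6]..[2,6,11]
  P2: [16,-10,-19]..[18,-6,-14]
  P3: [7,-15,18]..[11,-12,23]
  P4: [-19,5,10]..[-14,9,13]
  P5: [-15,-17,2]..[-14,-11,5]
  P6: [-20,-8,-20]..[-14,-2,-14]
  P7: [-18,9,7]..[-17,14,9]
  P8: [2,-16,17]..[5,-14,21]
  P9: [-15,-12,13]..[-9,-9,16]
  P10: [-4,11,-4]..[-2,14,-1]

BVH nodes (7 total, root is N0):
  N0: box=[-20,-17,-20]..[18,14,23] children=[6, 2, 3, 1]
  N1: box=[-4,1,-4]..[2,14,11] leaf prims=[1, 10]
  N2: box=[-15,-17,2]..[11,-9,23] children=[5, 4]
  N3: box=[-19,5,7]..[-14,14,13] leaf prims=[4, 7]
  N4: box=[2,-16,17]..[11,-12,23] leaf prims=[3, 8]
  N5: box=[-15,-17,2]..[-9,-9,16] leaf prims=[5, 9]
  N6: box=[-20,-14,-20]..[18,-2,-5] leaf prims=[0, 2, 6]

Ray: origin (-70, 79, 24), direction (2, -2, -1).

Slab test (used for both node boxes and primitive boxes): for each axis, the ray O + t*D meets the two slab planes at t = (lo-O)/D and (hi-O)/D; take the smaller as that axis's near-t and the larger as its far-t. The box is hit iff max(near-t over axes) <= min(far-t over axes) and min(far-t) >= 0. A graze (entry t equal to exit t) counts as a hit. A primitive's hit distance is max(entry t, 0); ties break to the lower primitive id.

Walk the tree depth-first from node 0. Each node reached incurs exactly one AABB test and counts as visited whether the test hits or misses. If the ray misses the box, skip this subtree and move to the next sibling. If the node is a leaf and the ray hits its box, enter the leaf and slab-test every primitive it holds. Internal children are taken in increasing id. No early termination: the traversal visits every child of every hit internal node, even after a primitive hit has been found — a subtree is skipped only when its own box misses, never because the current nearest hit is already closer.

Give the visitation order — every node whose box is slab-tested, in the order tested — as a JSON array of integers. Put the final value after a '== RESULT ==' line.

Trace the traversal:
N0 x:[25,44] y:[65/2,48] z:[1,44] -> hit [65/2,44], descend [1, 2, 3, 6]
  N1 x:[33,36] y:[65/2,39] z:[13,28] -> miss, prune
  N2 x:[55/2,81/2] y:[44,48] z:[1,22] -> miss, prune
  N3 x:[51/2,28] y:[65/2,37] z:[11,17] -> miss, prune
  N6 x:[25,44] y:[81/2,93/2] z:[29,44] -> hit [81/2,44] leaf, test {P0(miss), P2@t=43, P6(miss)}

Visited [0, 1, 2, 3, 6]. Tests: 5 box, 1 leaf. Nearest: P2.

== RESULT ==
[0, 1, 2, 3, 6]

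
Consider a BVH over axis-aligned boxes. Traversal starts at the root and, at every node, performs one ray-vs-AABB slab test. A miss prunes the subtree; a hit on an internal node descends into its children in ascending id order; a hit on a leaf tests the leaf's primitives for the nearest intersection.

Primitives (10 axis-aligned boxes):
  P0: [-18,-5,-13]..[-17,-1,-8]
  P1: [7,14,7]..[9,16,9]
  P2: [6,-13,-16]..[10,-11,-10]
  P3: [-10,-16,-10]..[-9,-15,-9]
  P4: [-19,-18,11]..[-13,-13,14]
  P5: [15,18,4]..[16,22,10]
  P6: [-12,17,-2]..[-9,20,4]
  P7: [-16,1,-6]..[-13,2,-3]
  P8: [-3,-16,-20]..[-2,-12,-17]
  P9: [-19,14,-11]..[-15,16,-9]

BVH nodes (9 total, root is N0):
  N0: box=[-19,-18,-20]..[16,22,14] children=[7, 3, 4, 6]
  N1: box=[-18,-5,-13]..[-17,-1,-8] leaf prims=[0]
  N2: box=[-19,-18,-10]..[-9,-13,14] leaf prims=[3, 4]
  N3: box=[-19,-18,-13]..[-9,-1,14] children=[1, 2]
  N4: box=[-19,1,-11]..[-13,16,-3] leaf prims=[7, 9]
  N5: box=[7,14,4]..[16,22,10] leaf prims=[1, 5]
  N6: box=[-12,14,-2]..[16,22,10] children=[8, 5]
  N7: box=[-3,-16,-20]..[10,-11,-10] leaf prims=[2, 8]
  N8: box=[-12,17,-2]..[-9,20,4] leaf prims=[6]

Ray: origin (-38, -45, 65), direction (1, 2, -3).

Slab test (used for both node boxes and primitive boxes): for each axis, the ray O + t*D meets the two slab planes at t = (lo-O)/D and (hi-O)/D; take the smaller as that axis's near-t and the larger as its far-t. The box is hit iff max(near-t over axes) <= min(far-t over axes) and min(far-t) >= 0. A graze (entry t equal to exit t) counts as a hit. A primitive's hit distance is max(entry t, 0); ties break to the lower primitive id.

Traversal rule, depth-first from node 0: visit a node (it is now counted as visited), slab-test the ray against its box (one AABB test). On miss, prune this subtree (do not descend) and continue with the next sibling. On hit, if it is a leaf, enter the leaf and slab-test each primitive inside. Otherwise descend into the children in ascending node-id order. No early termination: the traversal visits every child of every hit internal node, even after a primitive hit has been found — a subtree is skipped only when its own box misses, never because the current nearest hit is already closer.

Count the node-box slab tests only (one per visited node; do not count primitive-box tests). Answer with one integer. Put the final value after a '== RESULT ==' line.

Trace the traversal:
N0 x:[19,54] y:[27/2,67/2] z:[17,85/3] -> hit [19,85/3], descend [3, 4, 6, 7]
  N3 x:[19,29] y:[27/2,22] z:[17,26] -> hit [19,22], descend [1, 2]
    N1 x:[20,21] y:[20,22] z:[73/3,26] -> miss, prune
    N2 x:[19,29] y:[27/2,16] z:[17,25] -> miss, prune
  N4 x:[19,25] y:[23,61/2] z:[68/3,76/3] -> hit [23,25] leaf, test {P7@t=23, P9(miss)}
  N6 x:[26,54] y:[59/2,67/2] z:[55/3,67/3] -> miss, prune
  N7 x:[35,48] y:[29/2,17] z:[25,85/3] -> miss, prune

Summary -> nodes [0, 3, 1, 2, 4, 6, 7]; box-tests=7; leaf-entries=1; first=P7

== RESULT ==
7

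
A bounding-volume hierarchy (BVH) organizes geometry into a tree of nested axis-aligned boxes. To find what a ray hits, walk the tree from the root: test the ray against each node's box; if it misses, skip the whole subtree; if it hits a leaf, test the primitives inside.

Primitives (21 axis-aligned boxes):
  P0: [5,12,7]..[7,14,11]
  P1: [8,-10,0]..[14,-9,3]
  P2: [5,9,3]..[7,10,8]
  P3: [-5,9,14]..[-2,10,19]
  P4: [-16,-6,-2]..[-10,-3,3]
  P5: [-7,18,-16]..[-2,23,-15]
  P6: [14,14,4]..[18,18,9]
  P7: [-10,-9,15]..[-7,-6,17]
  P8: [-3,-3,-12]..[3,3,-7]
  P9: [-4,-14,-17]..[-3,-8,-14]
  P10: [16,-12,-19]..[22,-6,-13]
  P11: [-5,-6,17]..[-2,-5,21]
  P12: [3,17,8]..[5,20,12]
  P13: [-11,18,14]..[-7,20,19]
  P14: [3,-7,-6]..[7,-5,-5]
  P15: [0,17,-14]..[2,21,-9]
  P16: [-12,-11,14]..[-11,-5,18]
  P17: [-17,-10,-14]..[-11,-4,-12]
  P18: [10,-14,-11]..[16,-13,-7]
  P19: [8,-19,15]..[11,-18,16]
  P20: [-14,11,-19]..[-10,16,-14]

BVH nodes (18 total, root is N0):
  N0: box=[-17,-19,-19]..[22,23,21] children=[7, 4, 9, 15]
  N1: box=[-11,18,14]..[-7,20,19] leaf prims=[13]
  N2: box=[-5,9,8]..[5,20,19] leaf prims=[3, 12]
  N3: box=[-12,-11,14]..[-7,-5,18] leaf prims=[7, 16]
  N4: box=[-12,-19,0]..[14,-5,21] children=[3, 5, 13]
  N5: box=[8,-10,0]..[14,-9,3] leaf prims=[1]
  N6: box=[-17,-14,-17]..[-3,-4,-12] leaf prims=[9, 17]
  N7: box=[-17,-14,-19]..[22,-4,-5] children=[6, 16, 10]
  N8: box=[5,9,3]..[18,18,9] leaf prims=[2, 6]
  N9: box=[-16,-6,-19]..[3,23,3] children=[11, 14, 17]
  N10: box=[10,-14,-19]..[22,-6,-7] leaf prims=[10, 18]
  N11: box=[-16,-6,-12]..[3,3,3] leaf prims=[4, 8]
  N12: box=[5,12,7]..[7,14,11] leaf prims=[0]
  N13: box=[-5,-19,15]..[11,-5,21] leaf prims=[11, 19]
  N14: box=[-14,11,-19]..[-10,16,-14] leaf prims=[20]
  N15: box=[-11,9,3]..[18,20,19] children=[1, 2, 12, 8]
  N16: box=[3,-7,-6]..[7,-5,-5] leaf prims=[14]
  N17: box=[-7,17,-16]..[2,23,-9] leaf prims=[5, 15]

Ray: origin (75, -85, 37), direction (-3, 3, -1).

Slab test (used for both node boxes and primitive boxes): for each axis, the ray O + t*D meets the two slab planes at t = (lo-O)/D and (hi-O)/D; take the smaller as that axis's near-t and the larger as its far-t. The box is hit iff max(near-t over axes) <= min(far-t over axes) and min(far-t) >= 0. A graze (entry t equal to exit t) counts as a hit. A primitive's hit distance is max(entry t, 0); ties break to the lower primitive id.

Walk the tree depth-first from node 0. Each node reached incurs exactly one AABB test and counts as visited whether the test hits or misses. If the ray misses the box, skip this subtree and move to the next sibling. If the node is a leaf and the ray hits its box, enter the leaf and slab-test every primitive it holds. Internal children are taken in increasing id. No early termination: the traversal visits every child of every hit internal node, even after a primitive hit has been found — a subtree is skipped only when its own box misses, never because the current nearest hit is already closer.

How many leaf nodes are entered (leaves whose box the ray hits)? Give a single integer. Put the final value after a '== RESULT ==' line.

Trace the traversal:
N0 x:[53/3,92/3] y:[22,36] z:[16,56] -> hit [22,92/3], descend [4, 7, 9, 15]
  N4 x:[61/3,29] y:[22,80/3] z:[16,37] -> hit [22,80/3], descend [3, 5, 13]
    N3 x:[82/3,29] y:[74/3,80/3] z:[19,23] -> miss, prune
    N5 x:[61/3,67/3] y:[25,76/3] z:[34,37] -> miss, prune
    N13 x:[64/3,80/3] y:[22,80/3] z:[16,22] -> hit [22,22] leaf, test {P11(miss), P19@t=22}
  N7 x:[53/3,92/3] y:[71/3,27] z:[42,56] -> miss, prune
  N9 x:[24,91/3] y:[79/3,36] z:[34,56] -> miss, prune
  N15 x:[19,86/3] y:[94/3,35] z:[18,34] -> miss, prune

order=[0, 4, 3, 5, 13, 7, 9, 15]  |boxes|=8  |leaves|=1  hit=P19

== RESULT ==
1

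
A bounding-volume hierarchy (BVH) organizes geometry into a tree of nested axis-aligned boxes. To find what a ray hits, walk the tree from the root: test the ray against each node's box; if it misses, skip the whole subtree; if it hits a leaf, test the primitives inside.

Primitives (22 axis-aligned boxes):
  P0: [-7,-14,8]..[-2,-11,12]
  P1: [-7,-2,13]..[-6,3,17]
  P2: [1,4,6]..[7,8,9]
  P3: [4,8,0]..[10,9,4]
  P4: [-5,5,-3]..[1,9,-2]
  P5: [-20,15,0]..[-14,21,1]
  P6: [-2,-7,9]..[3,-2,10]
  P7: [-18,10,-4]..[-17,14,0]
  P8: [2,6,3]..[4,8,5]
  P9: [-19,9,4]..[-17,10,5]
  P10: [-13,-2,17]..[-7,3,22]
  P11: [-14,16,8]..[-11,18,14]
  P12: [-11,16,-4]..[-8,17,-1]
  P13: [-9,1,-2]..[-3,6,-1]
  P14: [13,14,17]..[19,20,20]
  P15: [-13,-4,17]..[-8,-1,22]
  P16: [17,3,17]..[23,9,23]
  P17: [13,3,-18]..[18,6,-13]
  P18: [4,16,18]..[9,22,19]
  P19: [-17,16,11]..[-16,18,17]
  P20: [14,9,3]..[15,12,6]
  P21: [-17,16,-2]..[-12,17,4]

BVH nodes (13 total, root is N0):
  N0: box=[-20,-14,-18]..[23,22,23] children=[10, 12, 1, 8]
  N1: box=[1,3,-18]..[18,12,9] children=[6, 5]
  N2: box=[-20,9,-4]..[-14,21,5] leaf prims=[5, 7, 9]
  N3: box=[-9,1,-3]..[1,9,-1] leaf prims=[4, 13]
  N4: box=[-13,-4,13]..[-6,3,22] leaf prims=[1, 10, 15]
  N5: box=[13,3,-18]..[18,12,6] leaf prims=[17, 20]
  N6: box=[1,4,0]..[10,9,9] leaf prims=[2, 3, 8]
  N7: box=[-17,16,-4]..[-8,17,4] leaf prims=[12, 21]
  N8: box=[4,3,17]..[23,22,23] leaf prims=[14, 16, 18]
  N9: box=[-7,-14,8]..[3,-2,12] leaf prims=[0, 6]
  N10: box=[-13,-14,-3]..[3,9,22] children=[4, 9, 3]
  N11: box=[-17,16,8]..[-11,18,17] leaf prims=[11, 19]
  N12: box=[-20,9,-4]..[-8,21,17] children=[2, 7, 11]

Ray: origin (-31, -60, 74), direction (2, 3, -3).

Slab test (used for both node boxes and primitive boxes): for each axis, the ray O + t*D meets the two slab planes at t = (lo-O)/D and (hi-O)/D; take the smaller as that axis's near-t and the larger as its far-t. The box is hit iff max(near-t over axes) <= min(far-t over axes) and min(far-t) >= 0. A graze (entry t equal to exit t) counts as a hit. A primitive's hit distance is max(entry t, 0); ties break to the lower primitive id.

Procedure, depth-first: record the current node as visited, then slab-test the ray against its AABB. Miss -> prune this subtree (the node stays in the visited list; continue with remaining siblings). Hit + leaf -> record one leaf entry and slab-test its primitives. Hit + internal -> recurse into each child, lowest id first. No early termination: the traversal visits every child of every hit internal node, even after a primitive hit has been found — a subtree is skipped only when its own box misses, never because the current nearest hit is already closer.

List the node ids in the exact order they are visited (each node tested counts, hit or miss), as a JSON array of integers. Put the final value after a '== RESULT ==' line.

Traverse from the root:
N0 x:[11/2,27] y:[46/3,82/3] z:[17,92/3] -> hit [17,27], descend [1, 8, 10, 12]
  N1 x:[16,49/2] y:[21,24] z:[65/3,92/3] -> hit [65/3,24], descend [5, 6]
    N5 x:[22,49/2] y:[21,24] z:[68/3,92/3] -> hit [68/3,24] leaf, test {P17(miss), P20@t=23}
    N6 x:[16,41/2] y:[64/3,23] z:[65/3,74/3] -> miss, prune
  N8 x:[35/2,27] y:[21,82/3] z:[17,19] -> miss, prune
  N10 x:[9,17] y:[46/3,23] z:[52/3,77/3] -> miss, prune
  N12 x:[11/2,23/2] y:[23,27] z:[19,26] -> miss, prune

Visited [0, 1, 5, 6, 8, 10, 12]. Tests: 7 box, 1 leaf. Nearest: P20.

== RESULT ==
[0, 1, 5, 6, 8, 10, 12]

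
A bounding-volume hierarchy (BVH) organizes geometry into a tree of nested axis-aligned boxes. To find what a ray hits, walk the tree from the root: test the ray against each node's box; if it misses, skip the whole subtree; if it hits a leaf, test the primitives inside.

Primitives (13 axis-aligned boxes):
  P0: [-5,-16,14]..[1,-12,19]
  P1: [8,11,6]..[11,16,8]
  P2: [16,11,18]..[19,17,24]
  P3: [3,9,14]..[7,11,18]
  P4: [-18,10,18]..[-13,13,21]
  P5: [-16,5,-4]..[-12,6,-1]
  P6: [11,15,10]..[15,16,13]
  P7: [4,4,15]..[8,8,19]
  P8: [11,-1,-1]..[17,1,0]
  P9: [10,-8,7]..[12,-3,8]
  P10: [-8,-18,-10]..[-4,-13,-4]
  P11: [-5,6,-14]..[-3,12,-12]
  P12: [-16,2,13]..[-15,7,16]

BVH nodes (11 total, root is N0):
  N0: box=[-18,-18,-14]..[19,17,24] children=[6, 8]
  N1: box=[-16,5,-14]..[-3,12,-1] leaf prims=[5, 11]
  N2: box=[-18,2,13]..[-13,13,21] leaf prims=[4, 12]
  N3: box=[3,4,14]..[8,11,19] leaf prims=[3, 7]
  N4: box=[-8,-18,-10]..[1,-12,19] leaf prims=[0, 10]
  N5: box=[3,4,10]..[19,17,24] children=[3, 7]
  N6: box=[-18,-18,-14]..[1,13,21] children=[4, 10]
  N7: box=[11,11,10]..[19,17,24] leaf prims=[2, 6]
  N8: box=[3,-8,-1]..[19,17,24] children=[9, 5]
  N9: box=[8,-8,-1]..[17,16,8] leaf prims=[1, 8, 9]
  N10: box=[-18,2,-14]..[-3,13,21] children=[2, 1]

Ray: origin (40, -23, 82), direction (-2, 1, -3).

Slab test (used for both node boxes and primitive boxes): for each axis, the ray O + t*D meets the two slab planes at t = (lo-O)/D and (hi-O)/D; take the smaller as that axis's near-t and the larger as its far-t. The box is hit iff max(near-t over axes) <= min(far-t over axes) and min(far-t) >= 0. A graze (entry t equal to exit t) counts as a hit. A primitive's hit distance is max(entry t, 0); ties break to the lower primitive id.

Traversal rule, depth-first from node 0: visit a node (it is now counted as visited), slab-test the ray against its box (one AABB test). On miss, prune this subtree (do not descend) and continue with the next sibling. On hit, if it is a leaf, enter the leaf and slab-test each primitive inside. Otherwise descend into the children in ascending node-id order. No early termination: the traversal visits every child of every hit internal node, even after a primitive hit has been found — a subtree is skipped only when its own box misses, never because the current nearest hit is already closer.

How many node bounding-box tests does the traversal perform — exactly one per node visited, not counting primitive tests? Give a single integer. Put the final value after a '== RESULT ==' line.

Trace the traversal:
N0 x:[21/2,29] y:[5,40] z:[58/3,32] -> hit [58/3,29], descend [6, 8]
  N6 x:[39/2,29] y:[5,36] z:[61/3,32] -> hit [61/3,29], descend [4, 10]
    N4 x:[39/2,24] y:[5,11] z:[21,92/3] -> miss, prune
    N10 x:[43/2,29] y:[25,36] z:[61/3,32] -> hit [25,29], descend [1, 2]
      N1 x:[43/2,28] y:[28,35] z:[83/3,32] -> hit [28,28] leaf, test {P5@t=28, P11(miss)}
      N2 x:[53/2,29] y:[25,36] z:[61/3,23] -> miss, prune
  N8 x:[21/2,37/2] y:[15,40] z:[58/3,83/3] -> miss, prune

order=[0, 6, 4, 10, 1, 2, 8]  |boxes|=7  |leaves|=1  hit=P5

== RESULT ==
7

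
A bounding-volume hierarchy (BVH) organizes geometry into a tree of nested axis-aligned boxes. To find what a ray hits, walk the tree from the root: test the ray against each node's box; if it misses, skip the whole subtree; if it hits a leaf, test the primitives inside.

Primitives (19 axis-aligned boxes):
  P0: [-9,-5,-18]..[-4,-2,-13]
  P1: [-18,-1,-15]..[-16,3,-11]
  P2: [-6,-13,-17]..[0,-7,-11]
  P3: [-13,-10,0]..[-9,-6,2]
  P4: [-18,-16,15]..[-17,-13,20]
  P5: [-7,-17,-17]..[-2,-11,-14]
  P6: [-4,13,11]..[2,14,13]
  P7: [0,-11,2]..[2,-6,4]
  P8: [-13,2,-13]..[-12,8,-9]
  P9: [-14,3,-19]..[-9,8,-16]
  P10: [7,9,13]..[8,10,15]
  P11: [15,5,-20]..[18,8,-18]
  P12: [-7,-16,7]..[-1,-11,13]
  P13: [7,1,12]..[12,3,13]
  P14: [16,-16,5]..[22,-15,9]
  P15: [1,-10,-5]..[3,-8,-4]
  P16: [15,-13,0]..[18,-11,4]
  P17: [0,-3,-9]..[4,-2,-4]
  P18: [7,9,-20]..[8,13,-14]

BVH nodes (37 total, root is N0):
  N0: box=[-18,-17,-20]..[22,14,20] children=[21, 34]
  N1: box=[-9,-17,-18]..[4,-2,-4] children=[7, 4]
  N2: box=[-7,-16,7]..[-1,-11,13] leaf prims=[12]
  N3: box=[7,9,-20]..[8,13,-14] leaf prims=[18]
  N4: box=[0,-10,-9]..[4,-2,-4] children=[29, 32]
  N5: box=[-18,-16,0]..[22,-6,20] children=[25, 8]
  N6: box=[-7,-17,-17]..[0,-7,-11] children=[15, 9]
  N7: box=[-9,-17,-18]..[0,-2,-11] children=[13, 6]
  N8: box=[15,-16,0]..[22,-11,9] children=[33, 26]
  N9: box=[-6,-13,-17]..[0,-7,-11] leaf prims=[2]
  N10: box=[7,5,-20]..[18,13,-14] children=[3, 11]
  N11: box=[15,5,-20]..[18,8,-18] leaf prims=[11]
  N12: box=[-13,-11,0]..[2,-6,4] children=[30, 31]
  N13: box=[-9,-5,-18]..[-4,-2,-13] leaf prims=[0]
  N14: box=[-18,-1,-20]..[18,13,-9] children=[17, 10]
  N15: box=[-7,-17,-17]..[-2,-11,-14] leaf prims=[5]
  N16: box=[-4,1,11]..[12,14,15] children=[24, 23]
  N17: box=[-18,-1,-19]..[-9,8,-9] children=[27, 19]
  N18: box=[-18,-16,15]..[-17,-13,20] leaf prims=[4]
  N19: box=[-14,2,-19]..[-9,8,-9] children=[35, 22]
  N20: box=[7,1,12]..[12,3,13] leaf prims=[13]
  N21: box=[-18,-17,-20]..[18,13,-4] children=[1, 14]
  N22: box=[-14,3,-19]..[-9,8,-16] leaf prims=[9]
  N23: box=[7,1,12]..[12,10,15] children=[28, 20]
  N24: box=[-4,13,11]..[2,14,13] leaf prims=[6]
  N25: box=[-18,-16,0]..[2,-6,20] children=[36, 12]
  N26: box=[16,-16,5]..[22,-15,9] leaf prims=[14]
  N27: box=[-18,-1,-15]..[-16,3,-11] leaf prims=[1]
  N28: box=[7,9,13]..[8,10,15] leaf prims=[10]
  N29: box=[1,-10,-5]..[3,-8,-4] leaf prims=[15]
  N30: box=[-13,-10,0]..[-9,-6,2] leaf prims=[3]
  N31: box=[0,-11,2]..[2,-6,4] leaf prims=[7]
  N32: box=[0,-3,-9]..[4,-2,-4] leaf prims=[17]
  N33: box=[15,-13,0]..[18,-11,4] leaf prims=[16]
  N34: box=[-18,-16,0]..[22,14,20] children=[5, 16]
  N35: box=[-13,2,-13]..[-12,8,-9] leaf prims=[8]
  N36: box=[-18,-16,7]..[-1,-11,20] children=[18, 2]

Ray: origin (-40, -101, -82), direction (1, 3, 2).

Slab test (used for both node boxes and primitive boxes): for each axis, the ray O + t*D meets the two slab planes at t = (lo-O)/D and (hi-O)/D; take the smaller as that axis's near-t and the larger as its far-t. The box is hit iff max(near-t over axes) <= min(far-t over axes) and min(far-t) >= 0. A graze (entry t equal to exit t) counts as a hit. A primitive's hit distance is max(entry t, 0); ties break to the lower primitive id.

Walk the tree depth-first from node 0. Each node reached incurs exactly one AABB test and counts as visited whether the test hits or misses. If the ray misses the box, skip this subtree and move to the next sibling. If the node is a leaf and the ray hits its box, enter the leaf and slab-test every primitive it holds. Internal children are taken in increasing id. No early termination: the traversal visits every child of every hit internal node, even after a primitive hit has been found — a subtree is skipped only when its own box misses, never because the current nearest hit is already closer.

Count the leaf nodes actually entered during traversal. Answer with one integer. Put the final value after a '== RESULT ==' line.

Traverse from the root:
N0 x:[22,62] y:[28,115/3] z:[31,51] -> hit [31,115/3], descend [21, 34]
  N21 x:[22,58] y:[28,38] z:[31,39] -> hit [31,38], descend [1, 14]
    N1 x:[31,44] y:[28,33] z:[32,39] -> hit [32,33], descend [4, 7]
      N4 x:[40,44] y:[91/3,33] z:[73/2,39] -> miss, prune
      N7 x:[31,40] y:[28,33] z:[32,71/2] -> hit [32,33], descend [6, 13]
        N6 x:[33,40] y:[28,94/3] z:[65/2,71/2] -> miss, prune
        N13 x:[31,36] y:[32,33] z:[32,69/2] -> hit [32,33] leaf, test {P0@t=32}
    N14 x:[22,58] y:[100/3,38] z:[31,73/2] -> hit [100/3,73/2], descend [10, 17]
      N10 x:[47,58] y:[106/3,38] z:[31,34] -> miss, prune
      N17 x:[22,31] y:[100/3,109/3] z:[63/2,73/2] -> miss, prune
  N34 x:[22,62] y:[85/3,115/3] z:[41,51] -> miss, prune

Visited [0, 21, 1, 4, 7, 6, 13, 14, 10, 17, 34]. Tests: 11 box, 1 leaf. Nearest: P0.

== RESULT ==
1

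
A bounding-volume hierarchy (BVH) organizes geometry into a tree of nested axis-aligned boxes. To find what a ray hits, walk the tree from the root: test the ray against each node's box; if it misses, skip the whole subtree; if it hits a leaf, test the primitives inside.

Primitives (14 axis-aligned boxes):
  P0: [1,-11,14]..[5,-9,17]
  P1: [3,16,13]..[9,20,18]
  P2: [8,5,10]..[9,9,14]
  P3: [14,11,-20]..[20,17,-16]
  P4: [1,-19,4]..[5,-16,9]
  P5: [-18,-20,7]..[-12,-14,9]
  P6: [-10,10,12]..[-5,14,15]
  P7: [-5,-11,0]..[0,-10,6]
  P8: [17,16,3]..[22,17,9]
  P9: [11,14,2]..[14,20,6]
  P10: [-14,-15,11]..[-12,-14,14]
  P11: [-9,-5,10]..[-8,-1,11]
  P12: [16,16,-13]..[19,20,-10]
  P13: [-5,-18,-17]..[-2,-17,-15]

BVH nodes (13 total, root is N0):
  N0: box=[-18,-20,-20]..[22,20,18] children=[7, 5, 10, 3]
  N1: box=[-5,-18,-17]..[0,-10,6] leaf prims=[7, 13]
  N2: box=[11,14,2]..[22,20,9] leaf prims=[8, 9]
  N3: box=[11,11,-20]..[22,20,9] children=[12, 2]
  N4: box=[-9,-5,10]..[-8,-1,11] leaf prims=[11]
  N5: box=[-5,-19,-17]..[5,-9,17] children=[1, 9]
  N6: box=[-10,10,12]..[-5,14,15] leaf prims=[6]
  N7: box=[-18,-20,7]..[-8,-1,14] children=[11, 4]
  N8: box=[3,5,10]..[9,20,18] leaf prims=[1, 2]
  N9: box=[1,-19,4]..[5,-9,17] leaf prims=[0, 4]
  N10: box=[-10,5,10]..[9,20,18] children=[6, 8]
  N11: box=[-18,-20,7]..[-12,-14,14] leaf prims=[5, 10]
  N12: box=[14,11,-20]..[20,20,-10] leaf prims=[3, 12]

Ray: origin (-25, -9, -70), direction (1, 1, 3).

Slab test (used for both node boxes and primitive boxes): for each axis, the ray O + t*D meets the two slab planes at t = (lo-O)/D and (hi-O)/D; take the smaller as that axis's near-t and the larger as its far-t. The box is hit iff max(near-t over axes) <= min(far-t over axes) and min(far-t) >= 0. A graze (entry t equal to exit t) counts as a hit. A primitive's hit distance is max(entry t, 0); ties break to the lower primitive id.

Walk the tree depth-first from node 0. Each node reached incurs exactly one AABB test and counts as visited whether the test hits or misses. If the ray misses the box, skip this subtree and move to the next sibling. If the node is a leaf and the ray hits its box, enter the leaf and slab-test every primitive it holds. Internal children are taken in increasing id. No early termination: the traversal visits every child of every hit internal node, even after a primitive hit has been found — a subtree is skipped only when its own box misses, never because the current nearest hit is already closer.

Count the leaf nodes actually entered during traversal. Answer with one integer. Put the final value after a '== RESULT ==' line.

Walk:
N0 x:[7,47] y:[-11,29] z:[50/3,88/3] -> hit [50/3,29], descend [3, 5, 7, 10]
  N3 x:[36,47] y:[20,29] z:[50/3,79/3] -> miss, prune
  N5 x:[20,30] y:[-10,0] z:[53/3,29] -> miss, prune
  N7 x:[7,17] y:[-11,8] z:[77/3,28] -> miss, prune
  N10 x:[15,34] y:[14,29] z:[80/3,88/3] -> hit [80/3,29], descend [6, 8]
    N6 x:[15,20] y:[19,23] z:[82/3,85/3] -> miss, prune
    N8 x:[28,34] y:[14,29] z:[80/3,88/3] -> hit [28,29] leaf, test {P1@t=28, P2(miss)}

7 AABB tests over nodes [0, 3, 5, 7, 10, 6, 8]; 1 leaf entered; closest P1.

== RESULT ==
1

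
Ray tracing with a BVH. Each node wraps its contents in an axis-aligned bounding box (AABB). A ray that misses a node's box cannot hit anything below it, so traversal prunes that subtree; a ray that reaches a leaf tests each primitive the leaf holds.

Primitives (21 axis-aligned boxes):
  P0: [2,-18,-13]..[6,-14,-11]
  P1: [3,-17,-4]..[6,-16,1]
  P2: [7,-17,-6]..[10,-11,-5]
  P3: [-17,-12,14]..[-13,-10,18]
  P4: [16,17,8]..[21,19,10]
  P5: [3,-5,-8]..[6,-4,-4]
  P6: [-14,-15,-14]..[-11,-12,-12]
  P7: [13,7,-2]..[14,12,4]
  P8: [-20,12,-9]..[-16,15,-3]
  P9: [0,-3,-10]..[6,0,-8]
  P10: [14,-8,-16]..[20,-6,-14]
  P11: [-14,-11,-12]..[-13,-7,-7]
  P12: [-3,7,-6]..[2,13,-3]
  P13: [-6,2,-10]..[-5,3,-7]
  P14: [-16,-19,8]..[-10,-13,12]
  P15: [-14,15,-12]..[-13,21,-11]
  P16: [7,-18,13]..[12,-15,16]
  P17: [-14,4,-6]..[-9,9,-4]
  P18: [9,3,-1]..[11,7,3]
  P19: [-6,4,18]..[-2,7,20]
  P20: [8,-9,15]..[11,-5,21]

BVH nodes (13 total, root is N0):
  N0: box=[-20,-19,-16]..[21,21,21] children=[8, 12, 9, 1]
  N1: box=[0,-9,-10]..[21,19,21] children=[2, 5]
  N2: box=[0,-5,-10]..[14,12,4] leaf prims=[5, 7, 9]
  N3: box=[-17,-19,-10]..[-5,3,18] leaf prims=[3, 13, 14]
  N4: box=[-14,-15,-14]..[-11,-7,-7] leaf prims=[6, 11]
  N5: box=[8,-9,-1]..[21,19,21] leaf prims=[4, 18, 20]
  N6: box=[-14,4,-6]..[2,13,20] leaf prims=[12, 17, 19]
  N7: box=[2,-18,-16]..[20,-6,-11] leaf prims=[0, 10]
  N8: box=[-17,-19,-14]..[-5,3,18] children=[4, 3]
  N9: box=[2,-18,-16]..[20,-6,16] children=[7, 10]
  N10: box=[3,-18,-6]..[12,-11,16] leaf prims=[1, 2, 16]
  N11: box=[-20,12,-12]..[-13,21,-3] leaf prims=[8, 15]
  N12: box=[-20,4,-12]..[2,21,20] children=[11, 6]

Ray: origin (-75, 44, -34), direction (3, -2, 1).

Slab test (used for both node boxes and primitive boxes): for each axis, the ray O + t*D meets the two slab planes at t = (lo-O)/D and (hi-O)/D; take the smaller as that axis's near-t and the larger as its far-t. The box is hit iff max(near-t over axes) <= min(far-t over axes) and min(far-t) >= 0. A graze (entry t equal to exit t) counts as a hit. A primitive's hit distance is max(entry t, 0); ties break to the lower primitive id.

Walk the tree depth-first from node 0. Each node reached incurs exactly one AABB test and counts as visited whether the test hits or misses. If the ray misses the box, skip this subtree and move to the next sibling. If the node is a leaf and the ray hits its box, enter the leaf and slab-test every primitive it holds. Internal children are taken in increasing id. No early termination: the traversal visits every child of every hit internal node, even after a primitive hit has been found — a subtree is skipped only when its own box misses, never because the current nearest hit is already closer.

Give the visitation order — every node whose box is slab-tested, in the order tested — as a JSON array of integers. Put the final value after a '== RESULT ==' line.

Trace the traversal:
N0 x:[55/3,32] y:[23/2,63/2] z:[18,55] -> hit [55/3,63/2], descend [1, 8, 9, 12]
  N1 x:[25,32] y:[25/2,53/2] z:[24,55] -> hit [25,53/2], descend [2, 5]
    N2 x:[25,89/3] y:[16,49/2] z:[24,38] -> miss, prune
    N5 x:[83/3,32] y:[25/2,53/2] z:[33,55] -> miss, prune
  N8 x:[58/3,70/3] y:[41/2,63/2] z:[20,52] -> hit [41/2,70/3], descend [3, 4]
    N3 x:[58/3,70/3] y:[41/2,63/2] z:[24,52] -> miss, prune
    N4 x:[61/3,64/3] y:[51/2,59/2] z:[20,27] -> miss, prune
  N9 x:[77/3,95/3] y:[25,31] z:[18,50] -> hit [77/3,31], descend [7, 10]
    N7 x:[77/3,95/3] y:[25,31] z:[18,23] -> miss, prune
    N10 x:[26,29] y:[55/2,31] z:[28,50] -> hit [28,29] leaf, test {P1(miss), P2@t=28, P16(miss)}
  N12 x:[55/3,77/3] y:[23/2,20] z:[22,54] -> miss, prune

Visited [0, 1, 2, 5, 8, 3, 4, 9, 7, 10, 12]. Tests: 11 box, 1 leaf. Nearest: P2.

== RESULT ==
[0, 1, 2, 5, 8, 3, 4, 9, 7, 10, 12]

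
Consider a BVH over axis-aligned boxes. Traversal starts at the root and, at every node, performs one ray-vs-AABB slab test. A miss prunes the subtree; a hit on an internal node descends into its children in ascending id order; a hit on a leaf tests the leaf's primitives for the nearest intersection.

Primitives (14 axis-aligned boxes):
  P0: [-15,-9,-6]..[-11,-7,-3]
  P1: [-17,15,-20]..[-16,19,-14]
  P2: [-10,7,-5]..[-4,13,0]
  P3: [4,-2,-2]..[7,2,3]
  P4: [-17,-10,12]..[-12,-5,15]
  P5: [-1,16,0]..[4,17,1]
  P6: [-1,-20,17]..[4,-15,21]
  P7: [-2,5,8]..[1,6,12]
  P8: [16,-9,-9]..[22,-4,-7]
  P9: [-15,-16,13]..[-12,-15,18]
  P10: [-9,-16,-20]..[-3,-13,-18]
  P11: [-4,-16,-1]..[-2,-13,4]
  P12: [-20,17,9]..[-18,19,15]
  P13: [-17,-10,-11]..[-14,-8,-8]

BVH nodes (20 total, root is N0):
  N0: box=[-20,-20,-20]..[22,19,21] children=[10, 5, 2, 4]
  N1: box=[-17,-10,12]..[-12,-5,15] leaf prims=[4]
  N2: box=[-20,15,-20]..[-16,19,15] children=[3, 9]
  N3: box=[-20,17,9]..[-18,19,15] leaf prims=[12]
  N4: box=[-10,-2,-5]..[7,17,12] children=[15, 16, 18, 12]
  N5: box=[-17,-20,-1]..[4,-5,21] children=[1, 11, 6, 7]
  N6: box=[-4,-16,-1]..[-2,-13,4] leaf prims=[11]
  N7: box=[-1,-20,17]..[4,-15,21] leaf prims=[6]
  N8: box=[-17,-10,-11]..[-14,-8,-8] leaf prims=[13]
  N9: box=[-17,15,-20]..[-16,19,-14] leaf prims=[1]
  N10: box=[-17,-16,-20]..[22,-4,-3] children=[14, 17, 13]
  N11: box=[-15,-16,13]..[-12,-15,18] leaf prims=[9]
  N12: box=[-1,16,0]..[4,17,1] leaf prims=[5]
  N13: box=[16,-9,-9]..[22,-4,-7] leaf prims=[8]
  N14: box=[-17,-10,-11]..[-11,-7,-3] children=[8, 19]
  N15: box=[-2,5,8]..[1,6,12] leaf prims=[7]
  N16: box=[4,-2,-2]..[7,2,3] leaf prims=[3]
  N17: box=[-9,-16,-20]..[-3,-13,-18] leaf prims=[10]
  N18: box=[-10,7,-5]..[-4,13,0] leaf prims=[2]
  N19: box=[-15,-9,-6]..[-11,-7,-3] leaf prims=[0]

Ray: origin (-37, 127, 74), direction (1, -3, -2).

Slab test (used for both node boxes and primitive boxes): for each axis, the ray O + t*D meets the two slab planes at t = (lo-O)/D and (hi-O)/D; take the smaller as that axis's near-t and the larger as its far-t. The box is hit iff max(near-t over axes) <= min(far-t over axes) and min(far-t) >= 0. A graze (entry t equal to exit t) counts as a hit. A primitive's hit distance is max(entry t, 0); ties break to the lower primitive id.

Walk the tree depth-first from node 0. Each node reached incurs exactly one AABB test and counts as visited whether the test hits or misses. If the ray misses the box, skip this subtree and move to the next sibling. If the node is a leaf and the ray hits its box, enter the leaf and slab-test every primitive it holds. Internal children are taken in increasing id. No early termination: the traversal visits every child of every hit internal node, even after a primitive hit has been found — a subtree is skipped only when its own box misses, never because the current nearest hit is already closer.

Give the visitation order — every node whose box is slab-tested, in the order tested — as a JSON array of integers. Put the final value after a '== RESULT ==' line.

Traverse from the root:
N0 x:[17,59] y:[36,49] z:[53/2,47] -> hit [36,47], descend [2, 4, 5, 10]
  N2 x:[17,21] y:[36,112/3] z:[59/2,47] -> miss, prune
  N4 x:[27,44] y:[110/3,43] z:[31,79/2] -> hit [110/3,79/2], descend [12, 15, 16, 18]
    N12 x:[36,41] y:[110/3,37] z:[73/2,37] -> hit [110/3,37] leaf, test {P5@t=110/3}
    N15 x:[35,38] y:[121/3,122/3] z:[31,33] -> miss, prune
    N16 x:[41,44] y:[125/3,43] z:[71/2,38] -> miss, prune
    N18 x:[27,33] y:[38,40] z:[37,79/2] -> miss, prune
  N5 x:[20,41] y:[44,49] z:[53/2,75/2] -> miss, prune
  N10 x:[20,59] y:[131/3,143/3] z:[77/2,47] -> hit [131/3,47], descend [13, 14, 17]
    N13 x:[53,59] y:[131/3,136/3] z:[81/2,83/2] -> miss, prune
    N14 x:[20,26] y:[134/3,137/3] z:[77/2,85/2] -> miss, prune
    N17 x:[28,34] y:[140/3,143/3] z:[46,47] -> miss, prune

order=[0, 2, 4, 12, 15, 16, 18, 5, 10, 13, 14, 17]  |boxes|=12  |leaves|=1  hit=P5

== RESULT ==
[0, 2, 4, 12, 15, 16, 18, 5, 10, 13, 14, 17]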